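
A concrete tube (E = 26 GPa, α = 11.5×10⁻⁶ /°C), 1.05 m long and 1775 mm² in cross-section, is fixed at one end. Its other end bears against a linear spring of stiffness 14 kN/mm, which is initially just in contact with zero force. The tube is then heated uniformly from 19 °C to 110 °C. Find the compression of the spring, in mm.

δ ≈ 0.833 mm

Free thermal expansion: δ_free = αΔT L = 11.5×10⁻⁶ × 91 × 1050 = 1.099 mm.
With a force P in the spring, the elastic change of the tube is PL/(AE) and that of the spring is P/k; compatibility requires their sum to equal δ_free.
So P = δ_free / [L/(AE) + 1/k] = 1.099 / [ 1050/(1775×26×10³) + 1/(14×10³) ].
P = 1.099 / 9.418×10⁻⁵ = 11670 N.
Spring compression = P/k = 11670/(14×10³) = 0.8334 mm.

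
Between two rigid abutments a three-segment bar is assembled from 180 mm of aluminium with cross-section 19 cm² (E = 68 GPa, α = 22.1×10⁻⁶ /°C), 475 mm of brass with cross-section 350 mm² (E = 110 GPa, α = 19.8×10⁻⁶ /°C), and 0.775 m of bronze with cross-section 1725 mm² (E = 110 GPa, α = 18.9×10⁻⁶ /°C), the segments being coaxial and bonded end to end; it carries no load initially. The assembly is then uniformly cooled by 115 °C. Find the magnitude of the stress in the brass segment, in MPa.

σ ≈ 517 MPa (tensile)

If the supports were absent, the total length change would be Σ αᵢΔT Lᵢ = 22.1×10⁻⁶×115×180 + 19.8×10⁻⁶×115×475 + 18.9×10⁻⁶×115×775 = 3.224 mm.
Since the ends are fixed, an axial force P builds up, equal in every segment, with P · Σ Lᵢ/(AᵢEᵢ) = δ_free.
The series flexibility is Σ Lᵢ/(AᵢEᵢ) = 180/(1900×68×10³) + 475/(350×110×10³) + 775/(1725×110×10³) = 1.782×10⁻⁵ mm/N.
So P = 3.224 / 1.782×10⁻⁵ = 180.9 kN, tensile.
σ_{brass} = P / A = 180900 / 350 = 517 MPa.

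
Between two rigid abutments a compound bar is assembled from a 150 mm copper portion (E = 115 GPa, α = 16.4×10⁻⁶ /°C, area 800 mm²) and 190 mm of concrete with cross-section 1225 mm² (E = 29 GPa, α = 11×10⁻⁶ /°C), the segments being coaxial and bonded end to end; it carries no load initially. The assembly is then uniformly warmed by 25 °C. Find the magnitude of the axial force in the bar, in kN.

Free thermal expansion of the whole bar: Σ αᵢΔT Lᵢ = 16.4×10⁻⁶×25×150 + 11×10⁻⁶×25×190 = 0.1138 mm.
The walls prevent any net length change, so an axial force P (same in every segment) develops. Compatibility: P · Σ Lᵢ/(AᵢEᵢ) = δ_free.
The series flexibility is Σ Lᵢ/(AᵢEᵢ) = 150/(800×115×10³) + 190/(1225×29×10³) = 6.979×10⁻⁶ mm/N.
So P = 0.1138 / 6.979×10⁻⁶ = 16.3 kN, compressive.

P ≈ 16.3 kN (compressive)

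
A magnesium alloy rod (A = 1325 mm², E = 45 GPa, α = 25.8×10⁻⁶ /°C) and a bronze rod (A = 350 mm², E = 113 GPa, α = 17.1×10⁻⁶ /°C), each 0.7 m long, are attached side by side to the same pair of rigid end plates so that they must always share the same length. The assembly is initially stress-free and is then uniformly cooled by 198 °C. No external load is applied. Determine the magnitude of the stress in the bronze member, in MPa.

σ ≈ 117 MPa (compressive)

The magnesium alloy has the larger α, so on cooling it would change length more than the bronze if both were free. The rigid plates force a common final length, so the magnesium alloy is put into tension and the bronze into compression, with equal and opposite forces P (no external load).
Equating the net (thermal + elastic) strains gives |α₁ − α₂|·ΔT = P·[1/(A₁E₁) + 1/(A₂E₂)].
|α₁ − α₂|·ΔT = 8.7×10⁻⁶ × 198 = 0.001723.
1/(A₁E₁) + 1/(A₂E₂) = 1/(1325×45×10³) + 1/(350×113×10³) = 4.206×10⁻⁸ N⁻¹.
So P = 0.001723 / 4.206×10⁻⁸ = 40.96 kN.
σ_{bronze} = P/A₂ = 40960/350 = 117 MPa, compressive.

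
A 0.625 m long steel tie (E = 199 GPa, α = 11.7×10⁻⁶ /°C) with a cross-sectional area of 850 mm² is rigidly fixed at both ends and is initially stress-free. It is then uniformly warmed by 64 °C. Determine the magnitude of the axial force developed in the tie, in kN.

With zero net strain, σ = E·αΔT = 199 GPa × 11.7×10⁻⁶ × 64 = 149 MPa.
Then P = σA = 149 × 850 mm² = 126.7 kN, compressive.

P ≈ 127 kN (compressive)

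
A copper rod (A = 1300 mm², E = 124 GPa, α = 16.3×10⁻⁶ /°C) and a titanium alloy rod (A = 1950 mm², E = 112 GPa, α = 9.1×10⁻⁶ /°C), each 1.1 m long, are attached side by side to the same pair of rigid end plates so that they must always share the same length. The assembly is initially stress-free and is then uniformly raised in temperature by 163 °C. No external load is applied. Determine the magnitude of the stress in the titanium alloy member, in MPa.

Equilibrium of a rigid end plate with no external load gives equal and opposite internal forces ±P in the two members. Since α_{copper} > α_{titanium alloy}, heating drives the copper into compression and the titanium alloy into tension.
Compatibility of the two members (thermal + elastic change equal): (α₁ − α₂)ΔT = P·[1/(A₁E₁) + 1/(A₂E₂)].
|α₁ − α₂|·ΔT = 7.2×10⁻⁶ × 163 = 0.001174.
1/(A₁E₁) + 1/(A₂E₂) = 1/(1300×124×10³) + 1/(1950×112×10³) = 1.078×10⁻⁸ N⁻¹.
So P = 0.001174 / 1.078×10⁻⁸ = 108.8 kN.
σ_{titanium alloy} = P/A₂ = 108800/1950 = 55.82 MPa, tensile.

σ ≈ 55.8 MPa (tensile)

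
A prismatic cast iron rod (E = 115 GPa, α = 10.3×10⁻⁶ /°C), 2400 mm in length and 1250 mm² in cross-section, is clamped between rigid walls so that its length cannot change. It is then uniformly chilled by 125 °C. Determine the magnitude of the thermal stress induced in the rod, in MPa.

σ ≈ 148 MPa (tensile)

Because both ends are immovable the net strain is zero, and the suppressed thermal strain is αΔT = 10.3×10⁻⁶ × 125 = 1287.5×10⁻⁶.
The stress required to suppress this strain is σ = Eε = 115×10³ × 1287.5×10⁻⁶ = 148.1 MPa, tensile since the rod is trying to contract.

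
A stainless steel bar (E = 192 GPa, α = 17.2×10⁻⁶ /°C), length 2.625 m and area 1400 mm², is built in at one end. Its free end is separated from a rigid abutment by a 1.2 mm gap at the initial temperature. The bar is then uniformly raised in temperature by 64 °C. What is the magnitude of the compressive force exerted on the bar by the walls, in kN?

P ≈ 173 kN

Unrestrained expansion: δ_free = αΔT L = 17.2×10⁻⁶ × 64 × 2625 = 2.89 mm.
This exceeds the 1.2 mm gap, so the wall pushes back. The portion of expansion that must be recovered elastically is δ_free − gap = 2.89 − 1.2 = 1.69 mm.
So σ = E(δ_free − g)/L = 192×10³ × 1.69/2625 = 123.6 MPa.
P = σA = 123.6 × 1400 = 173 kN.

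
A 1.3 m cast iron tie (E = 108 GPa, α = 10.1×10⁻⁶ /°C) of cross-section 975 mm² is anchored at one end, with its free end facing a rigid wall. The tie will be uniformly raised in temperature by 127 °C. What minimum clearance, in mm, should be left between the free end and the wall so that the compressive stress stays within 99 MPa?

g ≈ 0.476 mm

Free expansion if unrestrained: δ_free = αΔT L = 10.1×10⁻⁶ × 127 × 1300 = 1.668 mm.
A stress of 99 MPa corresponds to the wall pushing the tie back by σL/E = 99×1300/(108×10³) = 1.192 mm.
So the gap has to take up the difference, g_min = δ_free − σL/E = 1.668 − 1.192 = 0.4758 mm.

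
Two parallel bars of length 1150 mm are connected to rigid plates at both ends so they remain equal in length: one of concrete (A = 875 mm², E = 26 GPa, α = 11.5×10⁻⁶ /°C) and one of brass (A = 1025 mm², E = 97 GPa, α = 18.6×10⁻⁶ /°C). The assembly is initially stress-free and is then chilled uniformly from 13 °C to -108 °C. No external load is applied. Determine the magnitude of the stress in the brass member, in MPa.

The brass has the larger α, so on cooling it would change length more than the concrete if both were free. The rigid plates force a common final length, so the brass is put into tension and the concrete into compression, with equal and opposite forces P (no external load).
Setting the final lengths equal and cancelling L: (α₁ − α₂)ΔT = P/(A₁E₁) + P/(A₂E₂).
|α₁ − α₂|·ΔT = 7.1×10⁻⁶ × 121 = 0.0008591.
1/(A₁E₁) + 1/(A₂E₂) = 1/(875×26×10³) + 1/(1025×97×10³) = 5.401×10⁻⁸ N⁻¹.
So P = 0.0008591 / 5.401×10⁻⁸ = 15.91 kN.
σ_{brass} = P/A₂ = 15910/1025 = 15.52 MPa, tensile.

σ ≈ 15.5 MPa (tensile)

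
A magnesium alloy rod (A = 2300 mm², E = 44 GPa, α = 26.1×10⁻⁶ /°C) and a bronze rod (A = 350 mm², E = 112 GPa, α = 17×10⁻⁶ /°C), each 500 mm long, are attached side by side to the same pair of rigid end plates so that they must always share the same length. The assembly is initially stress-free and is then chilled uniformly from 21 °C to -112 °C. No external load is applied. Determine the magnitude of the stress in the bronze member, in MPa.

σ ≈ 97.7 MPa (compressive)

Both members must finish at the same length. With the larger α, the magnesium alloy tends to over-contract; the plates restrain it, putting the magnesium alloy in tension and the bronze in compression. With no external load the two internal forces are equal and opposite, magnitude P.
Compatibility of the two members (thermal + elastic change equal): (α₁ − α₂)ΔT = P·[1/(A₁E₁) + 1/(A₂E₂)].
|α₁ − α₂|·ΔT = 9.1×10⁻⁶ × 133 = 0.00121.
1/(A₁E₁) + 1/(A₂E₂) = 1/(2300×44×10³) + 1/(350×112×10³) = 3.539×10⁻⁸ N⁻¹.
P = 0.00121 / 3.539×10⁻⁸ = 34200 N = 34.2 kN.
σ_{bronze} = P/A₂ = 34200/350 = 97.71 MPa, compressive.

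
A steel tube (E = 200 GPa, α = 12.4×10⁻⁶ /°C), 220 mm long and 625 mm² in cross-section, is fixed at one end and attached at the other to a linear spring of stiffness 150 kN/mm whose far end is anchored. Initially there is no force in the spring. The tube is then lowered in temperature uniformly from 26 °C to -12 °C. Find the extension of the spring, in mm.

The unrestrained thermal change is αΔT L = 12.4×10⁻⁶ × 38 × 220 = 0.1037 mm.
With a force P in the spring, the elastic change of the tube is PL/(AE) and that of the spring is P/k; compatibility requires their sum to equal δ_free.
So P = δ_free / [L/(AE) + 1/k] = 0.1037 / [ 220/(625×200×10³) + 1/(150×10³) ].
P = 0.1037 / 8.427×10⁻⁶ = 12300 N.
Spring extension = P/k = 12300/(150×10³) = 0.08201 mm.

δ ≈ 0.082 mm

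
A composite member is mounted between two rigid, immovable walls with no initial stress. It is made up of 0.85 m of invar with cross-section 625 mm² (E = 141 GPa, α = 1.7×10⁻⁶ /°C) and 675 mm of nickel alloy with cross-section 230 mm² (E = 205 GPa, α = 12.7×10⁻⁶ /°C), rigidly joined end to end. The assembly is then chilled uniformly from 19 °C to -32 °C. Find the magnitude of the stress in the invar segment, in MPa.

σ ≈ 34.1 MPa (tensile)

With the walls removed the bar would change length by δ_free = Σ αᵢΔT Lᵢ = 1.7×10⁻⁶×51×850 + 12.7×10⁻⁶×51×675 = 0.5109 mm.
The walls prevent any net length change, so an axial force P (same in every segment) develops. Compatibility: P · Σ Lᵢ/(AᵢEᵢ) = δ_free.
Σ Lᵢ/(AᵢEᵢ) = 850/(625×141×10³) + 675/(230×205×10³) = 2.396×10⁻⁵ mm/N.
So P = 0.5109 / 2.396×10⁻⁵ = 21.32 kN, tensile.
σ_{invar} = P / A = 21320 / 625 = 34.11 MPa.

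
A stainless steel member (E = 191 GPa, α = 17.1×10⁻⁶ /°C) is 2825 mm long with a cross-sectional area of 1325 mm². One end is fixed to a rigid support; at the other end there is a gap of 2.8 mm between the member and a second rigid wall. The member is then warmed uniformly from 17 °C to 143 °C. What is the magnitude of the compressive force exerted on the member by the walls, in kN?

P ≈ 294 kN

Free thermal elongation = αΔT L = 17.1×10⁻⁶ × 126 × 2825 = 6.087 mm.
The gap closes (δ_free > 2.8 mm) and the wall then resists a further 6.087 − 2.8 = 3.287 mm of expansion.
So σ = E(δ_free − g)/L = 191×10³ × 3.287/2825 = 222.2 MPa.
Force on the wall = σA = 222.2 × 1325 mm² = 294.4 kN.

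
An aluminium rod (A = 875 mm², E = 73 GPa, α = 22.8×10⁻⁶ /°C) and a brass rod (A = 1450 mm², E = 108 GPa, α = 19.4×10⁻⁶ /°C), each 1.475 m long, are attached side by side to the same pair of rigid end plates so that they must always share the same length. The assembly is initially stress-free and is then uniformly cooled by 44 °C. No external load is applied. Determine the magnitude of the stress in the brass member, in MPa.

Both members must finish at the same length. With the larger α, the aluminium tends to over-contract; the plates restrain it, putting the aluminium in tension and the brass in compression. With no external load the two internal forces are equal and opposite, magnitude P.
Compatibility of the two members (thermal + elastic change equal): (α₁ − α₂)ΔT = P·[1/(A₁E₁) + 1/(A₂E₂)].
|α₁ − α₂|·ΔT = 3.4×10⁻⁶ × 44 = 0.0001496.
1/(A₁E₁) + 1/(A₂E₂) = 1/(875×73×10³) + 1/(1450×108×10³) = 2.204×10⁻⁸ N⁻¹.
P = 0.0001496 / 2.204×10⁻⁸ = 6787 N = 6.787 kN.
σ_{brass} = P/A₂ = 6787/1450 = 4.681 MPa, compressive.

σ ≈ 4.68 MPa (compressive)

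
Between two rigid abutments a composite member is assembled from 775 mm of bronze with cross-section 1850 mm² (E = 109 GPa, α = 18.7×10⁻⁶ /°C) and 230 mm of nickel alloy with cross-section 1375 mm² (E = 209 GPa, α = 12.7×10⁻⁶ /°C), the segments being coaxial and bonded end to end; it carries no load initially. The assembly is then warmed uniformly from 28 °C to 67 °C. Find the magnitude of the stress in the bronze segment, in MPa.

σ ≈ 79.1 MPa (compressive)

With the walls removed the bar would change length by δ_free = Σ αᵢΔT Lᵢ = 18.7×10⁻⁶×39×775 + 12.7×10⁻⁶×39×230 = 0.6791 mm.
Since the ends are fixed, an axial force P builds up, equal in every segment, with P · Σ Lᵢ/(AᵢEᵢ) = δ_free.
The series flexibility is Σ Lᵢ/(AᵢEᵢ) = 775/(1850×109×10³) + 230/(1375×209×10³) = 4.644×10⁻⁶ mm/N.
So P = 0.6791 / 4.644×10⁻⁶ = 146.2 kN, compressive.
σ_{bronze} = P / A = 146200 / 1850 = 79.05 MPa.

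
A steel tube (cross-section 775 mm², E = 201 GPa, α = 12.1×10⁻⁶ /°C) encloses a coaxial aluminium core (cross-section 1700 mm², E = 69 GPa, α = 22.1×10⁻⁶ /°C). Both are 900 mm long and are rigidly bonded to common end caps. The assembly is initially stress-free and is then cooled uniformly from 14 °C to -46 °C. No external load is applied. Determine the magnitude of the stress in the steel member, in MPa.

The aluminium has the larger α, so on cooling it would change length more than the steel if both were free. The rigid plates force a common final length, so the aluminium is put into tension and the steel into compression, with equal and opposite forces P (no external load).
Setting the final lengths equal and cancelling L: (α₁ − α₂)ΔT = P/(A₁E₁) + P/(A₂E₂).
|α₁ − α₂|·ΔT = 10×10⁻⁶ × 60 = 0.0006.
1/(A₁E₁) + 1/(A₂E₂) = 1/(775×201×10³) + 1/(1700×69×10³) = 1.494×10⁻⁸ N⁻¹.
So P = 0.0006 / 1.494×10⁻⁸ = 40.15 kN.
σ_{steel} = P/A₁ = 40150/775 = 51.8 MPa, compressive.

σ ≈ 51.8 MPa (compressive)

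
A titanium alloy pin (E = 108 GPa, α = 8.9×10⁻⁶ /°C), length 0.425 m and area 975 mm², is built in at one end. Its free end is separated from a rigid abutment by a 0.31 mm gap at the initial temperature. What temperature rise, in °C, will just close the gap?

ΔT ≈ 82 °C

The gap closes when αΔT L = 0.31 mm, since the pin is still unstressed at that instant.
ΔT = 0.31 / (8.9×10⁻⁶ × 425) = 81.96 °C.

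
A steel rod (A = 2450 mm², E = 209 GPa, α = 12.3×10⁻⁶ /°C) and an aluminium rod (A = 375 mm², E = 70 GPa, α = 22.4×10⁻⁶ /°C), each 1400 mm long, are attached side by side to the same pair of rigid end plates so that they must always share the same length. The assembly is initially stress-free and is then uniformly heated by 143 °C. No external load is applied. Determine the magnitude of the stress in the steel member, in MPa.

Equilibrium of a rigid end plate with no external load gives equal and opposite internal forces ±P in the two members. Since α_{aluminium} > α_{steel}, heating drives the aluminium into compression and the steel into tension.
Compatibility of the two members (thermal + elastic change equal): (α₁ − α₂)ΔT = P·[1/(A₁E₁) + 1/(A₂E₂)].
|α₁ − α₂|·ΔT = 10.1×10⁻⁶ × 143 = 0.001444.
1/(A₁E₁) + 1/(A₂E₂) = 1/(2450×209×10³) + 1/(375×70×10³) = 4.005×10⁻⁸ N⁻¹.
So P = 0.001444 / 4.005×10⁻⁸ = 36.06 kN.
σ_{steel} = P/A₁ = 36060/2450 = 14.72 MPa, tensile.

σ ≈ 14.7 MPa (tensile)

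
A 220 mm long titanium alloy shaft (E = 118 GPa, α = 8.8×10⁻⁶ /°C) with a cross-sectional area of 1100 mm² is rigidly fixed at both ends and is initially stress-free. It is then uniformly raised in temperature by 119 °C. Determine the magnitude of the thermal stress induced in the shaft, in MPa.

The supports are rigid, so the total axial strain is zero. The restrained thermal strain is ε = αΔT = 8.8×10⁻⁶ × 119 = 1047.2×10⁻⁶.
The stress required to suppress this strain is σ = Eε = 118×10³ × 1047.2×10⁻⁶ = 123.6 MPa, compressive since the shaft is trying to expand.

σ ≈ 124 MPa (compressive)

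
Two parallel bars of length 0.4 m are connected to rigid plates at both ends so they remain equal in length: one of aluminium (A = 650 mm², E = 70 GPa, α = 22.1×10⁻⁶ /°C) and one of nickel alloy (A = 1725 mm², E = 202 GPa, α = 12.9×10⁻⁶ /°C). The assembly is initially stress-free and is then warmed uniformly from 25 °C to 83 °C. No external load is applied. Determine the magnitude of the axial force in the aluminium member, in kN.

P ≈ 21.5 kN (compressive in the aluminium)

The aluminium has the larger α, so on heating it would change length more than the nickel alloy if both were free. The rigid plates force a common final length, so the aluminium is put into compression and the nickel alloy into tension, with equal and opposite forces P (no external load).
Setting the final lengths equal and cancelling L: (α₁ − α₂)ΔT = P/(A₁E₁) + P/(A₂E₂).
|α₁ − α₂|·ΔT = 9.2×10⁻⁶ × 58 = 0.0005336.
1/(A₁E₁) + 1/(A₂E₂) = 1/(650×70×10³) + 1/(1725×202×10³) = 2.485×10⁻⁸ N⁻¹.
P = 0.0005336 / 2.485×10⁻⁸ = 21470 N = 21.47 kN.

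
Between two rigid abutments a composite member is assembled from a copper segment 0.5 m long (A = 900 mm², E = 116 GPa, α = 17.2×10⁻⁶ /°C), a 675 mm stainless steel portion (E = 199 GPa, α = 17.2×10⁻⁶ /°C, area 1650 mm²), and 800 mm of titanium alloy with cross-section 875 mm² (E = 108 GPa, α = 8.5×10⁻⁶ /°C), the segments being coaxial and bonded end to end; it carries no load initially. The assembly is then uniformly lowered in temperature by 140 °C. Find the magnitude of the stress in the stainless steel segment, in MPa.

σ ≈ 150 MPa (tensile)

With the walls removed the bar would change length by δ_free = Σ αᵢΔT Lᵢ = 17.2×10⁻⁶×140×500 + 17.2×10⁻⁶×140×675 + 8.5×10⁻⁶×140×800 = 3.781 mm.
Since the ends are fixed, an axial force P builds up, equal in every segment, with P · Σ Lᵢ/(AᵢEᵢ) = δ_free.
Σ Lᵢ/(AᵢEᵢ) = 500/(900×116×10³) + 675/(1650×199×10³) + 800/(875×108×10³) = 1.531×10⁻⁵ mm/N.
P = 3.781 / 1.531×10⁻⁵ = 247000 N = 247 kN, tensile.
σ_{stainless steel} = P / A = 247000 / 1650 = 149.7 MPa.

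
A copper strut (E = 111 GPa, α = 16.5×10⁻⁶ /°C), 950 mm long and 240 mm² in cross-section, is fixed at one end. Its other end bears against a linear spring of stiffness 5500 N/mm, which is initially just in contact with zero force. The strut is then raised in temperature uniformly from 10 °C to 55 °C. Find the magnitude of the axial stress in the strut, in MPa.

Free thermal expansion: δ_free = αΔT L = 16.5×10⁻⁶ × 45 × 950 = 0.7054 mm.
With a force P in the spring, the elastic change of the strut is PL/(AE) and that of the spring is P/k; compatibility requires their sum to equal δ_free.
P [ L/(AE) + 1/k ] = δ_free → P [ 950/(240×111×10³) + 1/(5500) ] = 0.7054.
P = 0.7054 / 0.0002175 = 3243 N.
σ = P/A = 3243/240 = 13.51 MPa.

σ ≈ 13.5 MPa (compressive)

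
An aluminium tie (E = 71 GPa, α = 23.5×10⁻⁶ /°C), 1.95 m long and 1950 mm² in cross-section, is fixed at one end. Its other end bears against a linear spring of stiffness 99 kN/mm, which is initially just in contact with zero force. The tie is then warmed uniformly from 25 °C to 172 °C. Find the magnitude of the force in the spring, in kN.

The unrestrained thermal change is αΔT L = 23.5×10⁻⁶ × 147 × 1950 = 6.736 mm.
With a force P in the spring, the elastic change of the tie is PL/(AE) and that of the spring is P/k; compatibility requires their sum to equal δ_free.
So P = δ_free / [L/(AE) + 1/k] = 6.736 / [ 1950/(1950×71×10³) + 1/(99×10³) ].
P = 6.736 / 2.419×10⁻⁵ = 278500 N.

P ≈ 279 kN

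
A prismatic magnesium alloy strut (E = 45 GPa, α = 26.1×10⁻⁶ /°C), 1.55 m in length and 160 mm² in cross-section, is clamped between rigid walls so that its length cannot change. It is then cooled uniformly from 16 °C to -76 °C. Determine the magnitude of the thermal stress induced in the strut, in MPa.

The supports are rigid, so the total axial strain is zero. The restrained thermal strain is ε = αΔT = 26.1×10⁻⁶ × 92 = 2401.2×10⁻⁶.
The stress required to suppress this strain is σ = Eε = 45×10³ × 2401.2×10⁻⁶ = 108.1 MPa, tensile since the strut is trying to contract.

σ ≈ 108 MPa (tensile)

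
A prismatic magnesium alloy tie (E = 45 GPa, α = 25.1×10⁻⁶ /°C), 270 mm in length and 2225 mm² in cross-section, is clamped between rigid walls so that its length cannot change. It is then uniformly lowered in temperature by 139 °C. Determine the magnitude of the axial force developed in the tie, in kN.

Full restraint means ε = 0, so the stress is σ = EαΔT = 45×10³ × 25.1×10⁻⁶ × 139 = 157 MPa.
Then P = σA = 157 × 2225 mm² = 349.3 kN, tensile.

P ≈ 349 kN (tensile)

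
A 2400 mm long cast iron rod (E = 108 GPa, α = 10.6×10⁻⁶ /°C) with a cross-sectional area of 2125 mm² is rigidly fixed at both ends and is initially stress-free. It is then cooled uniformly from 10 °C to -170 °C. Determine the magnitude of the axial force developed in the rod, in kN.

P ≈ 438 kN (tensile)

The ends cannot move, so σ = EαΔT = 108×10³ × 10.6×10⁻⁶ × 180 = 206.1 MPa.
P = AEαΔT = 2125 × 108×10³ × 10.6×10⁻⁶ × 180 = 437.9 kN (tensile).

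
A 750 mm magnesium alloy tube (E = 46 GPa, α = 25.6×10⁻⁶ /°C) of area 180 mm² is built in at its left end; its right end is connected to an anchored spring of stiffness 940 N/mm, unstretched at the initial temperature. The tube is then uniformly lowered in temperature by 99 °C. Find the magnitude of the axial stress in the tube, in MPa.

σ ≈ 9.15 MPa (tensile)

Free thermal contraction: δ_free = αΔT L = 25.6×10⁻⁶ × 99 × 750 = 1.901 mm.
Let P be the tensile force in the spring. The tube extends elastically by PL/(AE) and the spring stretches by P/k; together these equal δ_free.
So P = δ_free / [L/(AE) + 1/k] = 1.901 / [ 750/(180×46×10³) + 1/(940) ].
P = 1.901 / 0.001154 = 1647 N.
σ = P/A = 1647/180 = 9.148 MPa.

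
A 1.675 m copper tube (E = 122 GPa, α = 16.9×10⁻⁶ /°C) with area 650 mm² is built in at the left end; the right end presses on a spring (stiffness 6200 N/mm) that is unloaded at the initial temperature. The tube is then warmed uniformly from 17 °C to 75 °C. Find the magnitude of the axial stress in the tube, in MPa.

The unrestrained thermal change is αΔT L = 16.9×10⁻⁶ × 58 × 1675 = 1.642 mm.
Let P be the compressive force at the spring. The tube shortens elastically by PL/(AE) and the spring compresses by P/k; together these equal δ_free.
P [ L/(AE) + 1/k ] = δ_free → P [ 1675/(650×122×10³) + 1/(6200) ] = 1.642.
P = 1.642 / 0.0001824 = 9001 N.
σ = P/A = 9001/650 = 13.85 MPa.

σ ≈ 13.8 MPa (compressive)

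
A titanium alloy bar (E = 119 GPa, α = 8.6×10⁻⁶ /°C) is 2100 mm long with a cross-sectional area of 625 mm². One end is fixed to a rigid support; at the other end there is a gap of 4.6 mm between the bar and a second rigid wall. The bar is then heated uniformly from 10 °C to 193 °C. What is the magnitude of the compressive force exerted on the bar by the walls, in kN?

If the wall were absent the bar would grow by αΔT L = 8.6×10⁻⁶ × 183 × 2100 = 3.305 mm.
This is smaller than the 4.6 mm clearance, so the bar expands freely without reaching the stop — the stress is zero.

P ≈ 0 kN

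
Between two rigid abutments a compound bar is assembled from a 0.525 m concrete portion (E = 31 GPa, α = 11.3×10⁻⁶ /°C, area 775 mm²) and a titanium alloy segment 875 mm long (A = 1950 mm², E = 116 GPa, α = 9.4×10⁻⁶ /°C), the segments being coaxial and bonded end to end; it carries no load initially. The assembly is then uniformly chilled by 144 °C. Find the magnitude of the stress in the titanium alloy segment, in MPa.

σ ≈ 40.6 MPa (tensile)

If the supports were absent, the total length change would be Σ αᵢΔT Lᵢ = 11.3×10⁻⁶×144×525 + 9.4×10⁻⁶×144×875 = 2.039 mm.
The walls prevent any net length change, so an axial force P (same in every segment) develops. Compatibility: P · Σ Lᵢ/(AᵢEᵢ) = δ_free.
Σ Lᵢ/(AᵢEᵢ) = 525/(775×31×10³) + 875/(1950×116×10³) = 2.572×10⁻⁵ mm/N.
P = 2.039 / 2.572×10⁻⁵ = 79260 N = 79.26 kN, tensile.
σ_{titanium alloy} = P / A = 79260 / 1950 = 40.65 MPa.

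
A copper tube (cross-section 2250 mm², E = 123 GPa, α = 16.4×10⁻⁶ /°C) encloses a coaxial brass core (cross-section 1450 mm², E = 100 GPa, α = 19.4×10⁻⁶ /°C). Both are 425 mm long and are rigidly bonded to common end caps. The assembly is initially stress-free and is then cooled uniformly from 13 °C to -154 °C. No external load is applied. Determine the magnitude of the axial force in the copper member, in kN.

P ≈ 47.7 kN (compressive in the copper)

Equilibrium of a rigid end plate with no external load gives equal and opposite internal forces ±P in the two members. Since α_{brass} > α_{copper}, cooling drives the brass into tension and the copper into compression.
Setting the final lengths equal and cancelling L: (α₁ − α₂)ΔT = P/(A₁E₁) + P/(A₂E₂).
|α₁ − α₂|·ΔT = 3×10⁻⁶ × 167 = 0.000501.
1/(A₁E₁) + 1/(A₂E₂) = 1/(2250×123×10³) + 1/(1450×100×10³) = 1.051×10⁻⁸ N⁻¹.
So P = 0.000501 / 1.051×10⁻⁸ = 47.67 kN.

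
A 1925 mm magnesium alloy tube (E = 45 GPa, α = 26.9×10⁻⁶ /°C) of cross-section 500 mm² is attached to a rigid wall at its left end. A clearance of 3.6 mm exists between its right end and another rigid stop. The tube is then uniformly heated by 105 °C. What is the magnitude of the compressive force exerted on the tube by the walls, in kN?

Free thermal elongation = αΔT L = 26.9×10⁻⁶ × 105 × 1925 = 5.437 mm.
After closing the 3.6 mm clearance, 5.437 − 3.6 = 1.837 mm of expansion remains to be suppressed by the wall.
Compatibility: PL/(AE) = 1.837 mm, so σ = P/A = E × (1.837/1925) = 42.95 MPa.
P = σA = 42.95 × 500 = 21.47 kN.

P ≈ 21.5 kN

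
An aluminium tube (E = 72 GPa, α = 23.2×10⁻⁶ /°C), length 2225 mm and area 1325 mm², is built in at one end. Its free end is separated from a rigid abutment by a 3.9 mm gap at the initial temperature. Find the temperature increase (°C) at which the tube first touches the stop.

Contact occurs when the free expansion equals the gap: αΔT L = 3.9 mm.
So ΔT = g/(αL) = 3.9/(23.2×10⁻⁶ × 2225) = 75.55 °C.

ΔT ≈ 75.6 °C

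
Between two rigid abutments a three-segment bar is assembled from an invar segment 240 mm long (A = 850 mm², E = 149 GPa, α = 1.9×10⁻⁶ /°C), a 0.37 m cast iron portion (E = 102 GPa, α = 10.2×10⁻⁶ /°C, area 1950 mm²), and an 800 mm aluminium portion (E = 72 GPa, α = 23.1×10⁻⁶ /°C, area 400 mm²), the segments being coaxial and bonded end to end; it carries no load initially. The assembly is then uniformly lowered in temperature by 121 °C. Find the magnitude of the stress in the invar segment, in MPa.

σ ≈ 103 MPa (tensile)

If the supports were absent, the total length change would be Σ αᵢΔT Lᵢ = 1.9×10⁻⁶×121×240 + 10.2×10⁻⁶×121×370 + 23.1×10⁻⁶×121×800 = 2.748 mm.
The walls prevent any net length change, so an axial force P (same in every segment) develops. Compatibility: P · Σ Lᵢ/(AᵢEᵢ) = δ_free.
Σ Lᵢ/(AᵢEᵢ) = 240/(850×149×10³) + 370/(1950×102×10³) + 800/(400×72×10³) = 3.153×10⁻⁵ mm/N.
P = 2.748 / 3.153×10⁻⁵ = 87140 N = 87.14 kN, tensile.
σ_{invar} = P / A = 87140 / 850 = 102.5 MPa.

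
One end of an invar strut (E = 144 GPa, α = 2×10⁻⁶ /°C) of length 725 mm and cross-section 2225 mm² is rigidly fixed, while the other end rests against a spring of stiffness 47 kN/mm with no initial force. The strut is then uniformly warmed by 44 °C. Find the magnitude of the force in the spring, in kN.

If the spring were absent the strut would lengthen by αΔT L = 2×10⁻⁶ × 44 × 725 = 0.0638 mm.
Let P be the compressive force at the spring. The strut shortens elastically by PL/(AE) and the spring compresses by P/k; together these equal δ_free.
P [ L/(AE) + 1/k ] = δ_free → P [ 725/(2225×144×10³) + 1/(47×10³) ] = 0.0638.
P = 0.0638 / 2.354×10⁻⁵ = 2710 N.

P ≈ 2.71 kN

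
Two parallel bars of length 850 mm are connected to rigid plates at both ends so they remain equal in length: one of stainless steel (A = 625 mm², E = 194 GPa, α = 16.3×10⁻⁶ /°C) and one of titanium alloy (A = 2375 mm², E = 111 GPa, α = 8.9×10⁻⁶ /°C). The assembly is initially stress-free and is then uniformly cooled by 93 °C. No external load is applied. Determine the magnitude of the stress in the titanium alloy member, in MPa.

Equilibrium of a rigid end plate with no external load gives equal and opposite internal forces ±P in the two members. Since α_{stainless steel} > α_{titanium alloy}, cooling drives the stainless steel into tension and the titanium alloy into compression.
Compatibility of the two members (thermal + elastic change equal): (α₁ − α₂)ΔT = P·[1/(A₁E₁) + 1/(A₂E₂)].
|α₁ − α₂|·ΔT = 7.4×10⁻⁶ × 93 = 0.0006882.
1/(A₁E₁) + 1/(A₂E₂) = 1/(625×194×10³) + 1/(2375×111×10³) = 1.204×10⁻⁸ N⁻¹.
So P = 0.0006882 / 1.204×10⁻⁸ = 57.16 kN.
σ_{titanium alloy} = P/A₂ = 57160/2375 = 24.07 MPa, compressive.

σ ≈ 24.1 MPa (compressive)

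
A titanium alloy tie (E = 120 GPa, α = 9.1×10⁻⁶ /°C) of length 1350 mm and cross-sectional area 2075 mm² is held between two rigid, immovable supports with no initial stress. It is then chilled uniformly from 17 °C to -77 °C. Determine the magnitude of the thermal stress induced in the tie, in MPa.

σ ≈ 103 MPa (tensile)

The supports are rigid, so the total axial strain is zero. The restrained thermal strain is ε = αΔT = 9.1×10⁻⁶ × 94 = 855.4×10⁻⁶.
Hence σ = E·αΔT = 120×10³ × 855.4×10⁻⁶ = 102.6 MPa, tensile.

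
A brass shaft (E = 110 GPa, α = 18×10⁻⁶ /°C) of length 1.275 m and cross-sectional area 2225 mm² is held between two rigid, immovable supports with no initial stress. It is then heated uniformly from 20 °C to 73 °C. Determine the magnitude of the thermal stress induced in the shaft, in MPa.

Because both ends are immovable the net strain is zero, and the suppressed thermal strain is αΔT = 18×10⁻⁶ × 53 = 954×10⁻⁶.
σ = EαΔT = 110×10³ × 18×10⁻⁶ × 53 = 104.9 MPa (compressive; the shaft is trying to expand).

σ ≈ 105 MPa (compressive)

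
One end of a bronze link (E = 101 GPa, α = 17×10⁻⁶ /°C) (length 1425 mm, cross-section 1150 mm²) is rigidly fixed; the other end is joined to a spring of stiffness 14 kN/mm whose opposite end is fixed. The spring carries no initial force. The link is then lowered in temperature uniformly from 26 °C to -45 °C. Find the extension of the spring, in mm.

If the spring were absent the link would shorten by αΔT L = 17×10⁻⁶ × 71 × 1425 = 1.72 mm.
With a force P in the spring, the elastic change of the link is PL/(AE) and that of the spring is P/k; compatibility requires their sum to equal δ_free.
P [ L/(AE) + 1/k ] = δ_free → P [ 1425/(1150×101×10³) + 1/(14×10³) ] = 1.72.
P = 1.72 / 8.37×10⁻⁵ = 20550 N.
Spring extension = P/k = 20550/(14×10³) = 1.468 mm.

δ ≈ 1.47 mm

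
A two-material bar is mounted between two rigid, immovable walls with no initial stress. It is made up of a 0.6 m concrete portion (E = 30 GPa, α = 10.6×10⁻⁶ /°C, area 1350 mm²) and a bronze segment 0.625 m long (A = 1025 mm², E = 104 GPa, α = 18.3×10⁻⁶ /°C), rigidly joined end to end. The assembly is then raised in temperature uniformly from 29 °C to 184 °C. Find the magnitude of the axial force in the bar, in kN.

Free thermal expansion of the whole bar: Σ αᵢΔT Lᵢ = 10.6×10⁻⁶×155×600 + 18.3×10⁻⁶×155×625 = 2.759 mm.
Since the ends are fixed, an axial force P builds up, equal in every segment, with P · Σ Lᵢ/(AᵢEᵢ) = δ_free.
Σ Lᵢ/(AᵢEᵢ) = 600/(1350×30×10³) + 625/(1025×104×10³) = 2.068×10⁻⁵ mm/N.
So P = 2.759 / 2.068×10⁻⁵ = 133.4 kN, compressive.

P ≈ 133 kN (compressive)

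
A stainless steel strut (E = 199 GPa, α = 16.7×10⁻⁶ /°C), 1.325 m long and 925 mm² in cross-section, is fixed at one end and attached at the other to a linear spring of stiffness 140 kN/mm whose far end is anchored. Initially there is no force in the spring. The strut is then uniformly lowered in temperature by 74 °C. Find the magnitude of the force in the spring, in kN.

P ≈ 114 kN

If the spring were absent the strut would shorten by αΔT L = 16.7×10⁻⁶ × 74 × 1325 = 1.637 mm.
With a force P in the spring, the elastic change of the strut is PL/(AE) and that of the spring is P/k; compatibility requires their sum to equal δ_free.
So P = δ_free / [L/(AE) + 1/k] = 1.637 / [ 1325/(925×199×10³) + 1/(140×10³) ].
P = 1.637 / 1.434×10⁻⁵ = 114200 N.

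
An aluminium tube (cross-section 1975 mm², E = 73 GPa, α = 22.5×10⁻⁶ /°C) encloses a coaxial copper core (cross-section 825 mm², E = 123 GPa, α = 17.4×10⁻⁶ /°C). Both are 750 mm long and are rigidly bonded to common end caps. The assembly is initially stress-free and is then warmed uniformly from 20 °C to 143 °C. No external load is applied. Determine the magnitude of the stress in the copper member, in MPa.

σ ≈ 45.3 MPa (tensile)

Both members must finish at the same length. With the larger α, the aluminium tends to over-expand; the plates restrain it, putting the aluminium in compression and the copper in tension. With no external load the two internal forces are equal and opposite, magnitude P.
Compatibility of the two members (thermal + elastic change equal): (α₁ − α₂)ΔT = P·[1/(A₁E₁) + 1/(A₂E₂)].
|α₁ − α₂|·ΔT = 5.1×10⁻⁶ × 123 = 0.0006273.
1/(A₁E₁) + 1/(A₂E₂) = 1/(1975×73×10³) + 1/(825×123×10³) = 1.679×10⁻⁸ N⁻¹.
So P = 0.0006273 / 1.679×10⁻⁸ = 37.36 kN.
σ_{copper} = P/A₂ = 37360/825 = 45.28 MPa, tensile.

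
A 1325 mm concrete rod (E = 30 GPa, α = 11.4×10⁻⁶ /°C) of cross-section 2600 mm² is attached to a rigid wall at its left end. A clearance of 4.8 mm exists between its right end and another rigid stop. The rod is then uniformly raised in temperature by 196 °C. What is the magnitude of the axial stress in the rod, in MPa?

Unrestrained expansion: δ_free = αΔT L = 11.4×10⁻⁶ × 196 × 1325 = 2.961 mm.
Since δ_free = 2.96 mm is less than the 4.8 mm gap, the rod never touches the wall. No axial force develops.

σ ≈ 0 MPa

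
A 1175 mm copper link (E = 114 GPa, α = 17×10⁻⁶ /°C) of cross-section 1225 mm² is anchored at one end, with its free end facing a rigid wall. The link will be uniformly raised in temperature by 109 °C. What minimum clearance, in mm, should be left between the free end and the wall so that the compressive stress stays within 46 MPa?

With no wall the link would lengthen by αΔT L = 17×10⁻⁶ × 109 × 1175 = 2.177 mm.
A stress of 46 MPa corresponds to the wall pushing the link back by σL/E = 46×1175/(114×10³) = 0.4741 mm.
So the gap has to take up the difference, g_min = δ_free − σL/E = 2.177 − 0.4741 = 1.703 mm.

g ≈ 1.7 mm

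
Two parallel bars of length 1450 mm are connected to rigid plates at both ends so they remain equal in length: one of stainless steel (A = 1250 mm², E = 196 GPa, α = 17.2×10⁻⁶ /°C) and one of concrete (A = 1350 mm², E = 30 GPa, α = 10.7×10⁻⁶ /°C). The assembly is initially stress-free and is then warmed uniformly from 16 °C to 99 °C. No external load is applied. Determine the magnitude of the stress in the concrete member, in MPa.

σ ≈ 13.9 MPa (tensile)

Both members must finish at the same length. With the larger α, the stainless steel tends to over-expand; the plates restrain it, putting the stainless steel in compression and the concrete in tension. With no external load the two internal forces are equal and opposite, magnitude P.
Setting the final lengths equal and cancelling L: (α₁ − α₂)ΔT = P/(A₁E₁) + P/(A₂E₂).
|α₁ − α₂|·ΔT = 6.5×10⁻⁶ × 83 = 0.0005395.
1/(A₁E₁) + 1/(A₂E₂) = 1/(1250×196×10³) + 1/(1350×30×10³) = 2.877×10⁻⁸ N⁻¹.
P = 0.0005395 / 2.877×10⁻⁸ = 18750 N = 18.75 kN.
σ_{concrete} = P/A₂ = 18750/1350 = 13.89 MPa, tensile.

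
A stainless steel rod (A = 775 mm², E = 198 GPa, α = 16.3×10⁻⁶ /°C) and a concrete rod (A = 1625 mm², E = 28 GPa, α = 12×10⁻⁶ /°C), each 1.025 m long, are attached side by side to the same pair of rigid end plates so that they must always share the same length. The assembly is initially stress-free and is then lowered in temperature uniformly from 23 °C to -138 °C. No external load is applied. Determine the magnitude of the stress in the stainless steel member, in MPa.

σ ≈ 31.3 MPa (tensile)

Equilibrium of a rigid end plate with no external load gives equal and opposite internal forces ±P in the two members. Since α_{stainless steel} > α_{concrete}, cooling drives the stainless steel into tension and the concrete into compression.
Equating the net (thermal + elastic) strains gives |α₁ − α₂|·ΔT = P·[1/(A₁E₁) + 1/(A₂E₂)].
|α₁ − α₂|·ΔT = 4.3×10⁻⁶ × 161 = 0.0006923.
1/(A₁E₁) + 1/(A₂E₂) = 1/(775×198×10³) + 1/(1625×28×10³) = 2.849×10⁻⁸ N⁻¹.
P = 0.0006923 / 2.849×10⁻⁸ = 24300 N = 24.3 kN.
σ_{stainless steel} = P/A₁ = 24300/775 = 31.35 MPa, tensile.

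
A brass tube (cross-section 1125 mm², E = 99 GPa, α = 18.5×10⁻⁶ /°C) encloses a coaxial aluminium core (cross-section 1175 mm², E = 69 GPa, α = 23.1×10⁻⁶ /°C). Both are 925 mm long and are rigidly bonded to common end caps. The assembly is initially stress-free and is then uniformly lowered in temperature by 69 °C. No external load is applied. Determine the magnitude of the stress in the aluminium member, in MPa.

σ ≈ 12.7 MPa (tensile)

The aluminium has the larger α, so on cooling it would change length more than the brass if both were free. The rigid plates force a common final length, so the aluminium is put into tension and the brass into compression, with equal and opposite forces P (no external load).
Compatibility of the two members (thermal + elastic change equal): (α₁ − α₂)ΔT = P·[1/(A₁E₁) + 1/(A₂E₂)].
|α₁ − α₂|·ΔT = 4.6×10⁻⁶ × 69 = 0.0003174.
1/(A₁E₁) + 1/(A₂E₂) = 1/(1125×99×10³) + 1/(1175×69×10³) = 2.131×10⁻⁸ N⁻¹.
So P = 0.0003174 / 2.131×10⁻⁸ = 14.89 kN.
σ_{aluminium} = P/A₂ = 14890/1175 = 12.67 MPa, tensile.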